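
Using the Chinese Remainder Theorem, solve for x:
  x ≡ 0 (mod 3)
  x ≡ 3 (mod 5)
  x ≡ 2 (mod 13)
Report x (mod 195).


Moduli 3, 5, 13 are pairwise coprime; by CRT there is a unique solution modulo M = 3 · 5 · 13 = 195.
Solve pairwise, accumulating the modulus:
  Start with x ≡ 0 (mod 3).
  Combine with x ≡ 3 (mod 5): since gcd(3, 5) = 1, we get a unique residue mod 15.
    Write x = 0 + 3·t and substitute into x ≡ 3 (mod 5): 3·t ≡ 3 − 0 = 3 (mod 5).
    The inverse of 3 mod 5 is 2 (since 3·2 = 6 = 1·5 + 1), so t ≡ 2·3 = 6 ≡ 1 (mod 5).
    Then x = 0 + 3·1 = 3, valid modulo lcm(3, 5) = 15: x ≡ 3 (mod 15).
  Combine with x ≡ 2 (mod 13): since gcd(15, 13) = 1, we get a unique residue mod 195.
    Write x = 3 + 15·t and substitute into x ≡ 2 (mod 13): 15·t ≡ 2 − 3 = -1 (mod 13).
    Reduce coefficients mod 13: 2·t ≡ 12 (mod 13).
    The inverse of 2 mod 13 is 7 (since 2·7 = 14 = 1·13 + 1), so t ≡ 7·12 = 84 ≡ 6 (mod 13).
    Then x = 3 + 15·6 = 93, valid modulo lcm(15, 13) = 195: x ≡ 93 (mod 195).
Verify: 93 mod 3 = 0 ✓, 93 mod 5 = 3 ✓, 93 mod 13 = 2 ✓.

x ≡ 93 (mod 195).


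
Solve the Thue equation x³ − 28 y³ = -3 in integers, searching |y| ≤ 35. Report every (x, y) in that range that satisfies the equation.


The equation is x³ - 28y³ = -3. For fixed y, x³ = 28·y³ − 3, so a solution requires the RHS to be a perfect cube.
Strategy: iterate y from -35 to 35, compute RHS = 28·y³ − 3, and check whether it is a (positive or negative) perfect cube.
Check small values of y:
  y = 0: RHS = -3 is not a perfect cube.
  y = 1: RHS = 25 is not a perfect cube.
  y = -1: RHS = -31 is not a perfect cube.
  y = 2: RHS = 221 is not a perfect cube.
  y = -2: RHS = -227 is not a perfect cube.
  y = 3: RHS = 753 is not a perfect cube.
  y = -3: RHS = -759 is not a perfect cube.
Continuing the search up to |y| = 35 finds no solutions either.
No (x, y) in the scanned range satisfies the equation.

No integer solutions with |y| ≤ 35.


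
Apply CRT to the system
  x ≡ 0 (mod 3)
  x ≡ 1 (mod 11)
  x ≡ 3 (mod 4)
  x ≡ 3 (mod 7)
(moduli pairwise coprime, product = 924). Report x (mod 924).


Product of moduli M = 3 · 11 · 4 · 7 = 924.
Merge one congruence at a time:
  Start: x ≡ 0 (mod 3).
  Combine with x ≡ 1 (mod 11); new modulus lcm = 33.
    Write x = 0 + 3·t and substitute into x ≡ 1 (mod 11): 3·t ≡ 1 − 0 = 1 (mod 11).
    The inverse of 3 mod 11 is 4 (since 3·4 = 12 = 1·11 + 1), so t ≡ 4·1 = 4 ≡ 4 (mod 11).
    Then x = 0 + 3·4 = 12, valid modulo lcm(3, 11) = 33: x ≡ 12 (mod 33).
  Combine with x ≡ 3 (mod 4); new modulus lcm = 132.
    Write x = 12 + 33·t and substitute into x ≡ 3 (mod 4): 33·t ≡ 3 − 12 = -9 (mod 4).
    Reduce coefficients mod 4: 1·t ≡ 3 (mod 4).
    So t ≡ 3 (mod 4).
    Then x = 12 + 33·3 = 111, valid modulo lcm(33, 4) = 132: x ≡ 111 (mod 132).
  Combine with x ≡ 3 (mod 7); new modulus lcm = 924.
    Write x = 111 + 132·t and substitute into x ≡ 3 (mod 7): 132·t ≡ 3 − 111 = -108 (mod 7).
    Reduce coefficients mod 7: 6·t ≡ 4 (mod 7).
    The inverse of 6 mod 7 is 6 (since 6·6 = 36 = 5·7 + 1), so t ≡ 6·4 = 24 ≡ 3 (mod 7).
    Then x = 111 + 132·3 = 507, valid modulo lcm(132, 7) = 924: x ≡ 507 (mod 924).
Verify against each original: 507 mod 3 = 0, 507 mod 11 = 1, 507 mod 4 = 3, 507 mod 7 = 3.

x ≡ 507 (mod 924).


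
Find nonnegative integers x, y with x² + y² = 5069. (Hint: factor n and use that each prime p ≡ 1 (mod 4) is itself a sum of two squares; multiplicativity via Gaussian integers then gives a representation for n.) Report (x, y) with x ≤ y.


Step 1: Factor n = 5069 = 37 · 137.
Step 2: Check the mod-4 condition on each prime factor: 37 ≡ 1 (mod 4), exponent 1; 137 ≡ 1 (mod 4), exponent 1.
All primes ≡ 3 (mod 4) appear to even exponent (or don't appear), so by the two-squares theorem n IS expressible as a sum of two squares.
Step 3: Build a representation. Here n = 37 · 137 is a product of primes ≡ 1 (mod 4). Each prime p ≡ 1 (mod 4) is itself a sum of two squares; find a² by testing p − a² for a perfect square:
  37: 37 − 1² = 36 = 6² ⇒ 37 = 1² + 6².
  137: 137 − 1² = 136, 137 − 2² = 133, 137 − 3² = 128, 137 − 4² = 121 = 11² ⇒ 137 = 4² + 11².
  Combine using the Brahmagupta–Fibonacci identity (a² + b²)(c² + d²) = (ac − bd)² + (ad + bc)² = (ac + bd)² + (ad − bc)²:
  37 · 137 = 5069: from (1² + 6²)(4² + 11²), take (1·4 − 6·11, 1·11 + 6·4) = (4 − 66, 11 + 24) = (-62, 35); dropping signs (only squares matter) gives (62, 35); check 62² + 35² = 3844 + 1225 = 5069 ✓.
Step 4: Order so x ≤ y and verify: 35² + 62² = 1225 + 3844 = 5069 = n. ✓

n = 5069 = 35² + 62² (one valid representation with x ≤ y).


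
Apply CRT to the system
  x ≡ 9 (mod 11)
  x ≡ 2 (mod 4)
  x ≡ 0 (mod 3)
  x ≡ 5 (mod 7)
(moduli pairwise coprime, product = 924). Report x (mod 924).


Product of moduli M = 11 · 4 · 3 · 7 = 924.
Merge one congruence at a time:
  Start: x ≡ 9 (mod 11).
  Combine with x ≡ 2 (mod 4); new modulus lcm = 44.
    Write x = 9 + 11·t and substitute into x ≡ 2 (mod 4): 11·t ≡ 2 − 9 = -7 (mod 4).
    Reduce coefficients mod 4: 3·t ≡ 1 (mod 4).
    The inverse of 3 mod 4 is 3 (since 3·3 = 9 = 2·4 + 1), so t ≡ 3·1 = 3 ≡ 3 (mod 4).
    Then x = 9 + 11·3 = 42, valid modulo lcm(11, 4) = 44: x ≡ 42 (mod 44).
  Combine with x ≡ 0 (mod 3); new modulus lcm = 132.
    Write x = 42 + 44·t and substitute into x ≡ 0 (mod 3): 44·t ≡ 0 − 42 = -42 (mod 3).
    Reduce coefficients mod 3: 2·t ≡ 0 (mod 3).
    The inverse of 2 mod 3 is 2 (since 2·2 = 4 = 1·3 + 1), so t ≡ 2·0 = 0 ≡ 0 (mod 3).
    Then x = 42 + 44·0 = 42, valid modulo lcm(44, 3) = 132: x ≡ 42 (mod 132).
  Combine with x ≡ 5 (mod 7); new modulus lcm = 924.
    Write x = 42 + 132·t and substitute into x ≡ 5 (mod 7): 132·t ≡ 5 − 42 = -37 (mod 7).
    Reduce coefficients mod 7: 6·t ≡ 5 (mod 7).
    The inverse of 6 mod 7 is 6 (since 6·6 = 36 = 5·7 + 1), so t ≡ 6·5 = 30 ≡ 2 (mod 7).
    Then x = 42 + 132·2 = 306, valid modulo lcm(132, 7) = 924: x ≡ 306 (mod 924).
Verify against each original: 306 mod 11 = 9, 306 mod 4 = 2, 306 mod 3 = 0, 306 mod 7 = 5.

x ≡ 306 (mod 924).


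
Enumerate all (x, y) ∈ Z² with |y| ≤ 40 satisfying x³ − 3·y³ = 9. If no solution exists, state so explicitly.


The equation is x³ - 3y³ = 9. For fixed y, x³ = 3·y³ + 9, so a solution requires the RHS to be a perfect cube.
Strategy: iterate y from -40 to 40, compute RHS = 3·y³ + 9, and check whether it is a (positive or negative) perfect cube.
Check small values of y:
  y = 0: RHS = 9 is not a perfect cube.
  y = 1: RHS = 12 is not a perfect cube.
  y = -1: RHS = 6 is not a perfect cube.
  y = 2: RHS = 33 is not a perfect cube.
  y = -2: RHS = -15 is not a perfect cube.
  y = 3: RHS = 90 is not a perfect cube.
  y = -3: RHS = -72 is not a perfect cube.
Continuing the search up to |y| = 40 finds no solutions either.
No (x, y) in the scanned range satisfies the equation.

No integer solutions with |y| ≤ 40.


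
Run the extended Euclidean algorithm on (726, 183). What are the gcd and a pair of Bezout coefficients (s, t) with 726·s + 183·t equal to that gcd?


Euclidean algorithm on (726, 183) — divide until remainder is 0:
  726 = 3 · 183 + 177
  183 = 1 · 177 + 6
  177 = 29 · 6 + 3
  6 = 2 · 3 + 0
gcd(726, 183) = 3.
Track Bezout coefficients alongside the remainders: start with r₀ = 726 = a·1 + b·0 (s = 1, t = 0) and r₁ = 183 = a·0 + b·1 (s = 0, t = 1); each new remainder r_{k+1} = r_{k-1} − q_k·r_k inherits s_{k+1} = s_{k-1} − q_k·s_k, t_{k+1} = t_{k-1} − q_k·t_k, so r_k = a·s_k + b·t_k at every step:
  q = 3: r = 177, s = 1 − 3·0 = 1, t = 0 − 3·1 = -3  (check: 726·1 + 183·(-3) = 177)
  q = 1: r = 6, s = 0 − 1·1 = -1, t = 1 − 1·(-3) = 4  (check: 726·(-1) + 183·4 = 6)
  q = 29: r = 3, s = 1 − 29·(-1) = 30, t = -3 − 29·4 = -119  (check: 726·30 + 183·(-119) = 3)
The row with r = 3 (the gcd) gives the Bezout coefficients s = 30, t = -119.
Result: 726 · (30) + 183 · (-119) = 3.

gcd(726, 183) = 3; s = 30, t = -119 (check: 726·30 + 183·(-119) = 3).


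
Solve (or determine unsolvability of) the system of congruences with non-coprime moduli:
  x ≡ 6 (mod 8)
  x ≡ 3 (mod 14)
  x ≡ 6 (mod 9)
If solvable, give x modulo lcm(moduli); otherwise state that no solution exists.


Moduli 8, 14, 9 are not pairwise coprime, so CRT works modulo lcm(m_i) when all pairwise compatibility conditions hold.
Pairwise compatibility: gcd(m_i, m_j) must divide a_i - a_j for every pair.
Merge one congruence at a time:
  Start: x ≡ 6 (mod 8).
  Combine with x ≡ 3 (mod 14): gcd(8, 14) = 2, and 3 - 6 = -3 is NOT divisible by 2.
    ⇒ system is inconsistent (no integer solution).

No solution (the system is inconsistent).


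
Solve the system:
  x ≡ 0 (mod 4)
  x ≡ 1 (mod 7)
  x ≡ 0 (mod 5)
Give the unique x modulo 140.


Moduli 4, 7, 5 are pairwise coprime; by CRT there is a unique solution modulo M = 4 · 7 · 5 = 140.
Solve pairwise, accumulating the modulus:
  Start with x ≡ 0 (mod 4).
  Combine with x ≡ 1 (mod 7): since gcd(4, 7) = 1, we get a unique residue mod 28.
    Write x = 0 + 4·t and substitute into x ≡ 1 (mod 7): 4·t ≡ 1 − 0 = 1 (mod 7).
    The inverse of 4 mod 7 is 2 (since 4·2 = 8 = 1·7 + 1), so t ≡ 2·1 = 2 ≡ 2 (mod 7).
    Then x = 0 + 4·2 = 8, valid modulo lcm(4, 7) = 28: x ≡ 8 (mod 28).
  Combine with x ≡ 0 (mod 5): since gcd(28, 5) = 1, we get a unique residue mod 140.
    Write x = 8 + 28·t and substitute into x ≡ 0 (mod 5): 28·t ≡ 0 − 8 = -8 (mod 5).
    Reduce coefficients mod 5: 3·t ≡ 2 (mod 5).
    The inverse of 3 mod 5 is 2 (since 3·2 = 6 = 1·5 + 1), so t ≡ 2·2 = 4 ≡ 4 (mod 5).
    Then x = 8 + 28·4 = 120, valid modulo lcm(28, 5) = 140: x ≡ 120 (mod 140).
Verify: 120 mod 4 = 0 ✓, 120 mod 7 = 1 ✓, 120 mod 5 = 0 ✓.

x ≡ 120 (mod 140).


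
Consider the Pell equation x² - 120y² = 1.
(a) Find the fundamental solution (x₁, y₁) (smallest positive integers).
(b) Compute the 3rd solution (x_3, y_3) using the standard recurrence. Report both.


Step 1: Find the fundamental solution (x₁, y₁) of x² - 120y² = 1.
  Expand √120 as a continued fraction. a₀ = ⌊√120⌋ = 10; iterate m_{k+1} = d_k·a_k − m_k, d_{k+1} = (120 − m_{k+1}²)/d_k, a_{k+1} = ⌊(a₀ + m_{k+1})/d_{k+1}⌋ (starting m₀ = 0, d₀ = 1), with convergents p_k = a_k·p_{k-1} + p_{k-2}, q_k = a_k·q_{k-1} + q_{k-2} (p₋₁ = 1, q₋₁ = 0):
  k = 0: a₀ = 10; p₀/q₀ = 10/1; p₀² − 120·q₀² = 100 − 120 = -20.
  k = 1: m = 10, d = 20, a = ⌊(10 + 10)/20⌋ = 1; p/q = (1·10 + 1)/(1·1 + 0) = 11/1; p² − 120·q² = 121 − 120 = 1.
  The first convergent with p² − 120·q² = 1 gives the fundamental solution (x₁, y₁) = (11, 1).
Step 2: Apply the recurrence (x_{n+1}, y_{n+1}) = (x₁x_n + 120y₁y_n, x₁y_n + y₁x_n) repeatedly.
  From (x_1, y_1) = (11, 1): x_2 = 11·11 + 120·1·1 = 241; y_2 = 11·1 + 1·11 = 22.
  From (x_2, y_2) = (241, 22): x_3 = 11·241 + 120·1·22 = 5291; y_3 = 11·22 + 1·241 = 483.
Step 3: Verify x_3² - 120·y_3² = 27994681 - 27994680 = 1 (should be 1). ✓

(x_1, y_1) = (11, 1); (x_3, y_3) = (5291, 483).


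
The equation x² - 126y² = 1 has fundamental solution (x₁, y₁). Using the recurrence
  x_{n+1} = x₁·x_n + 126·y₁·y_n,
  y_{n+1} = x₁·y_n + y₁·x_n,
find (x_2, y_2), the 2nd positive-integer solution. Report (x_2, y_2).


Step 1: Find the fundamental solution (x₁, y₁) of x² - 126y² = 1.
  Expand √126 as a continued fraction. a₀ = ⌊√126⌋ = 11; iterate m_{k+1} = d_k·a_k − m_k, d_{k+1} = (126 − m_{k+1}²)/d_k, a_{k+1} = ⌊(a₀ + m_{k+1})/d_{k+1}⌋ (starting m₀ = 0, d₀ = 1), with convergents p_k = a_k·p_{k-1} + p_{k-2}, q_k = a_k·q_{k-1} + q_{k-2} (p₋₁ = 1, q₋₁ = 0):
  k = 0: a₀ = 11; p₀/q₀ = 11/1; p₀² − 126·q₀² = 121 − 126 = -5.
  k = 1: m = 11, d = 5, a = ⌊(11 + 11)/5⌋ = 4; p/q = (4·11 + 1)/(4·1 + 0) = 45/4; p² − 126·q² = 2025 − 2016 = 9.
  k = 2: m = 9, d = 9, a = ⌊(11 + 9)/9⌋ = 2; p/q = (2·45 + 11)/(2·4 + 1) = 101/9; p² − 126·q² = 10201 − 10206 = -5.
  k = 3: m = 9, d = 5, a = ⌊(11 + 9)/5⌋ = 4; p/q = (4·101 + 45)/(4·9 + 4) = 449/40; p² − 126·q² = 201601 − 201600 = 1.
  The first convergent with p² − 126·q² = 1 gives the fundamental solution (x₁, y₁) = (449, 40).
Step 2: Apply the recurrence (x_{n+1}, y_{n+1}) = (x₁x_n + 126y₁y_n, x₁y_n + y₁x_n) repeatedly.
  From (x_1, y_1) = (449, 40): x_2 = 449·449 + 126·40·40 = 403201; y_2 = 449·40 + 40·449 = 35920.
Step 3: Verify x_2² - 126·y_2² = 162571046401 - 162571046400 = 1 (should be 1). ✓

(x_1, y_1) = (449, 40); (x_2, y_2) = (403201, 35920).


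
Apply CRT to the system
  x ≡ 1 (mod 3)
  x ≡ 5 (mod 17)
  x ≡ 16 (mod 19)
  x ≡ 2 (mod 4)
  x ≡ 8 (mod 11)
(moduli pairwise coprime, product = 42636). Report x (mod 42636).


Product of moduli M = 3 · 17 · 19 · 4 · 11 = 42636.
Merge one congruence at a time:
  Start: x ≡ 1 (mod 3).
  Combine with x ≡ 5 (mod 17); new modulus lcm = 51.
    Write x = 1 + 3·t and substitute into x ≡ 5 (mod 17): 3·t ≡ 5 − 1 = 4 (mod 17).
    The inverse of 3 mod 17 is 6 (since 3·6 = 18 = 1·17 + 1), so t ≡ 6·4 = 24 ≡ 7 (mod 17).
    Then x = 1 + 3·7 = 22, valid modulo lcm(3, 17) = 51: x ≡ 22 (mod 51).
  Combine with x ≡ 16 (mod 19); new modulus lcm = 969.
    Write x = 22 + 51·t and substitute into x ≡ 16 (mod 19): 51·t ≡ 16 − 22 = -6 (mod 19).
    Reduce coefficients mod 19: 13·t ≡ 13 (mod 19).
    The inverse of 13 mod 19 is 3 (since 13·3 = 39 = 2·19 + 1), so t ≡ 3·13 = 39 ≡ 1 (mod 19).
    Then x = 22 + 51·1 = 73, valid modulo lcm(51, 19) = 969: x ≡ 73 (mod 969).
  Combine with x ≡ 2 (mod 4); new modulus lcm = 3876.
    Write x = 73 + 969·t and substitute into x ≡ 2 (mod 4): 969·t ≡ 2 − 73 = -71 (mod 4).
    Reduce coefficients mod 4: 1·t ≡ 1 (mod 4).
    So t ≡ 1 (mod 4).
    Then x = 73 + 969·1 = 1042, valid modulo lcm(969, 4) = 3876: x ≡ 1042 (mod 3876).
  Combine with x ≡ 8 (mod 11); new modulus lcm = 42636.
    Write x = 1042 + 3876·t and substitute into x ≡ 8 (mod 11): 3876·t ≡ 8 − 1042 = -1034 (mod 11).
    Reduce coefficients mod 11: 4·t ≡ 0 (mod 11).
    The inverse of 4 mod 11 is 3 (since 4·3 = 12 = 1·11 + 1), so t ≡ 3·0 = 0 ≡ 0 (mod 11).
    Then x = 1042 + 3876·0 = 1042, valid modulo lcm(3876, 11) = 42636: x ≡ 1042 (mod 42636).
Verify against each original: 1042 mod 3 = 1, 1042 mod 17 = 5, 1042 mod 19 = 16, 1042 mod 4 = 2, 1042 mod 11 = 8.

x ≡ 1042 (mod 42636).


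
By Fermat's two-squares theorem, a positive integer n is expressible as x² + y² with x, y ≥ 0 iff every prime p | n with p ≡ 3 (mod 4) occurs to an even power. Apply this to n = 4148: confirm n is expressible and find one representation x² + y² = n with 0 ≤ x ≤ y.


Step 1: Factor n = 4148 = 2^2 · 17 · 61.
Step 2: Check the mod-4 condition on each prime factor: 2 = 2 (special); 17 ≡ 1 (mod 4), exponent 1; 61 ≡ 1 (mod 4), exponent 1.
All primes ≡ 3 (mod 4) appear to even exponent (or don't appear), so by the two-squares theorem n IS expressible as a sum of two squares.
Step 3: Build a representation. Group n = k² · m with k = 2 and m = 17 · 61 = 1037 (a product of primes ≡ 1 (mod 4)); a representation of m scales to one of n via (k·x)² + (k·y)² = k²(x² + y²). Each prime p ≡ 1 (mod 4) is itself a sum of two squares; find a² by testing p − a² for a perfect square:
  17: 17 − 1² = 16 = 4² ⇒ 17 = 1² + 4².
  61: 61 − 1² = 60, 61 − 2² = 57, 61 − 3² = 52, 61 − 4² = 45, 61 − 5² = 36 = 6² ⇒ 61 = 5² + 6².
  Combine using the Brahmagupta–Fibonacci identity (a² + b²)(c² + d²) = (ac − bd)² + (ad + bc)² = (ac + bd)² + (ad − bc)²:
  17 · 61 = 1037: from (1² + 4²)(5² + 6²), take (1·5 − 4·6, 1·6 + 4·5) = (5 − 24, 6 + 20) = (-19, 26); dropping signs (only squares matter) gives (19, 26); check 19² + 26² = 361 + 676 = 1037 ✓.
  Scale by k = 2: (2·19, 2·26) = (38, 52).
Step 4: Order so x ≤ y and verify: 38² + 52² = 1444 + 2704 = 4148 = n. ✓

n = 4148 = 38² + 52² (one valid representation with x ≤ y).


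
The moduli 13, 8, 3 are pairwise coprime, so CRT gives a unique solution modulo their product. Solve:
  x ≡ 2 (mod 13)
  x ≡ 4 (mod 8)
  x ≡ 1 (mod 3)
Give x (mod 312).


Moduli 13, 8, 3 are pairwise coprime; by CRT there is a unique solution modulo M = 13 · 8 · 3 = 312.
Solve pairwise, accumulating the modulus:
  Start with x ≡ 2 (mod 13).
  Combine with x ≡ 4 (mod 8): since gcd(13, 8) = 1, we get a unique residue mod 104.
    Write x = 2 + 13·t and substitute into x ≡ 4 (mod 8): 13·t ≡ 4 − 2 = 2 (mod 8).
    Reduce coefficients mod 8: 5·t ≡ 2 (mod 8).
    The inverse of 5 mod 8 is 5 (since 5·5 = 25 = 3·8 + 1), so t ≡ 5·2 = 10 ≡ 2 (mod 8).
    Then x = 2 + 13·2 = 28, valid modulo lcm(13, 8) = 104: x ≡ 28 (mod 104).
  Combine with x ≡ 1 (mod 3): since gcd(104, 3) = 1, we get a unique residue mod 312.
    Write x = 28 + 104·t and substitute into x ≡ 1 (mod 3): 104·t ≡ 1 − 28 = -27 (mod 3).
    Reduce coefficients mod 3: 2·t ≡ 0 (mod 3).
    The inverse of 2 mod 3 is 2 (since 2·2 = 4 = 1·3 + 1), so t ≡ 2·0 = 0 ≡ 0 (mod 3).
    Then x = 28 + 104·0 = 28, valid modulo lcm(104, 3) = 312: x ≡ 28 (mod 312).
Verify: 28 mod 13 = 2 ✓, 28 mod 8 = 4 ✓, 28 mod 3 = 1 ✓.

x ≡ 28 (mod 312).


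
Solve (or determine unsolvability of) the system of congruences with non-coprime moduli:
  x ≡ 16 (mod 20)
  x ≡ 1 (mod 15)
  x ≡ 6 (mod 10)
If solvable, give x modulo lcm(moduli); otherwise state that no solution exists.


Moduli 20, 15, 10 are not pairwise coprime, so CRT works modulo lcm(m_i) when all pairwise compatibility conditions hold.
Pairwise compatibility: gcd(m_i, m_j) must divide a_i - a_j for every pair.
Merge one congruence at a time:
  Start: x ≡ 16 (mod 20).
  Combine with x ≡ 1 (mod 15): gcd(20, 15) = 5; 1 - 16 = -15, which IS divisible by 5, so compatible.
    Write x = 16 + 20·t and substitute into x ≡ 1 (mod 15): 20·t ≡ 1 − 16 = -15 (mod 15).
    Divide the congruence (and modulus) by g = 5: 4·t ≡ -3 (mod 3).
    Reduce coefficients mod 3: 1·t ≡ 0 (mod 3).
    So t ≡ 0 (mod 3).
    Then x = 16 + 20·0 = 16, valid modulo lcm(20, 15) = 60: x ≡ 16 (mod 60).
  Combine with x ≡ 6 (mod 10): gcd(60, 10) = 10; 6 - 16 = -10, which IS divisible by 10, so compatible.
    Write x = 16 + 60·t and substitute into x ≡ 6 (mod 10): 60·t ≡ 6 − 16 = -10 (mod 10).
    Divide the congruence (and modulus) by g = 10: 6·t ≡ -1 (mod 1).
    Modulo 1 every t works; take t = 0.
    Then x = 16 + 60·0 = 16, valid modulo lcm(60, 10) = 60: x ≡ 16 (mod 60).
Verify: 16 mod 20 = 16, 16 mod 15 = 1, 16 mod 10 = 6.

x ≡ 16 (mod 60).


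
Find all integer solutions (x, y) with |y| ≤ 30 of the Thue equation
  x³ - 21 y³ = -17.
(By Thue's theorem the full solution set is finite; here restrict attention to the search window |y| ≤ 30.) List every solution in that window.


The equation is x³ - 21y³ = -17. For fixed y, x³ = 21·y³ − 17, so a solution requires the RHS to be a perfect cube.
Strategy: iterate y from -30 to 30, compute RHS = 21·y³ − 17, and check whether it is a (positive or negative) perfect cube.
Check small values of y:
  y = 0: RHS = -17 is not a perfect cube.
  y = 1: RHS = 4 is not a perfect cube.
  y = -1: RHS = -38 is not a perfect cube.
  y = 2: RHS = 151 is not a perfect cube.
  y = -2: RHS = -185 is not a perfect cube.
  y = 3: RHS = 550 is not a perfect cube.
  y = -3: RHS = -584 is not a perfect cube.
Continuing the search up to |y| = 30 finds no solutions either.
No (x, y) in the scanned range satisfies the equation.

No integer solutions with |y| ≤ 30.


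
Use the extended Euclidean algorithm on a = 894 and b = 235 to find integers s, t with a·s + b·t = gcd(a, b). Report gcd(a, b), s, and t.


Euclidean algorithm on (894, 235) — divide until remainder is 0:
  894 = 3 · 235 + 189
  235 = 1 · 189 + 46
  189 = 4 · 46 + 5
  46 = 9 · 5 + 1
  5 = 5 · 1 + 0
gcd(894, 235) = 1.
Track Bezout coefficients alongside the remainders: start with r₀ = 894 = a·1 + b·0 (s = 1, t = 0) and r₁ = 235 = a·0 + b·1 (s = 0, t = 1); each new remainder r_{k+1} = r_{k-1} − q_k·r_k inherits s_{k+1} = s_{k-1} − q_k·s_k, t_{k+1} = t_{k-1} − q_k·t_k, so r_k = a·s_k + b·t_k at every step:
  q = 3: r = 189, s = 1 − 3·0 = 1, t = 0 − 3·1 = -3  (check: 894·1 + 235·(-3) = 189)
  q = 1: r = 46, s = 0 − 1·1 = -1, t = 1 − 1·(-3) = 4  (check: 894·(-1) + 235·4 = 46)
  q = 4: r = 5, s = 1 − 4·(-1) = 5, t = -3 − 4·4 = -19  (check: 894·5 + 235·(-19) = 5)
  q = 9: r = 1, s = -1 − 9·5 = -46, t = 4 − 9·(-19) = 175  (check: 894·(-46) + 235·175 = 1)
The row with r = 1 (the gcd) gives the Bezout coefficients s = -46, t = 175.
Result: 894 · (-46) + 235 · (175) = 1.

gcd(894, 235) = 1; s = -46, t = 175 (check: 894·(-46) + 235·175 = 1).


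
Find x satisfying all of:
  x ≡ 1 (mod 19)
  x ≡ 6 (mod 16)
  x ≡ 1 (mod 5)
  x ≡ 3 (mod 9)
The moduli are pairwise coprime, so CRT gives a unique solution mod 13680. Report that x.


Product of moduli M = 19 · 16 · 5 · 9 = 13680.
Merge one congruence at a time:
  Start: x ≡ 1 (mod 19).
  Combine with x ≡ 6 (mod 16); new modulus lcm = 304.
    Write x = 1 + 19·t and substitute into x ≡ 6 (mod 16): 19·t ≡ 6 − 1 = 5 (mod 16).
    Reduce coefficients mod 16: 3·t ≡ 5 (mod 16).
    The inverse of 3 mod 16 is 11 (since 3·11 = 33 = 2·16 + 1), so t ≡ 11·5 = 55 ≡ 7 (mod 16).
    Then x = 1 + 19·7 = 134, valid modulo lcm(19, 16) = 304: x ≡ 134 (mod 304).
  Combine with x ≡ 1 (mod 5); new modulus lcm = 1520.
    Write x = 134 + 304·t and substitute into x ≡ 1 (mod 5): 304·t ≡ 1 − 134 = -133 (mod 5).
    Reduce coefficients mod 5: 4·t ≡ 2 (mod 5).
    The inverse of 4 mod 5 is 4 (since 4·4 = 16 = 3·5 + 1), so t ≡ 4·2 = 8 ≡ 3 (mod 5).
    Then x = 134 + 304·3 = 1046, valid modulo lcm(304, 5) = 1520: x ≡ 1046 (mod 1520).
  Combine with x ≡ 3 (mod 9); new modulus lcm = 13680.
    Write x = 1046 + 1520·t and substitute into x ≡ 3 (mod 9): 1520·t ≡ 3 − 1046 = -1043 (mod 9).
    Reduce coefficients mod 9: 8·t ≡ 1 (mod 9).
    The inverse of 8 mod 9 is 8 (since 8·8 = 64 = 7·9 + 1), so t ≡ 8·1 = 8 ≡ 8 (mod 9).
    Then x = 1046 + 1520·8 = 13206, valid modulo lcm(1520, 9) = 13680: x ≡ 13206 (mod 13680).
Verify against each original: 13206 mod 19 = 1, 13206 mod 16 = 6, 13206 mod 5 = 1, 13206 mod 9 = 3.

x ≡ 13206 (mod 13680).


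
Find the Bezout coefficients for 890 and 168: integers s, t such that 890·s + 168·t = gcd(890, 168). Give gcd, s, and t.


Euclidean algorithm on (890, 168) — divide until remainder is 0:
  890 = 5 · 168 + 50
  168 = 3 · 50 + 18
  50 = 2 · 18 + 14
  18 = 1 · 14 + 4
  14 = 3 · 4 + 2
  4 = 2 · 2 + 0
gcd(890, 168) = 2.
Track Bezout coefficients alongside the remainders: start with r₀ = 890 = a·1 + b·0 (s = 1, t = 0) and r₁ = 168 = a·0 + b·1 (s = 0, t = 1); each new remainder r_{k+1} = r_{k-1} − q_k·r_k inherits s_{k+1} = s_{k-1} − q_k·s_k, t_{k+1} = t_{k-1} − q_k·t_k, so r_k = a·s_k + b·t_k at every step:
  q = 5: r = 50, s = 1 − 5·0 = 1, t = 0 − 5·1 = -5  (check: 890·1 + 168·(-5) = 50)
  q = 3: r = 18, s = 0 − 3·1 = -3, t = 1 − 3·(-5) = 16  (check: 890·(-3) + 168·16 = 18)
  q = 2: r = 14, s = 1 − 2·(-3) = 7, t = -5 − 2·16 = -37  (check: 890·7 + 168·(-37) = 14)
  q = 1: r = 4, s = -3 − 1·7 = -10, t = 16 − 1·(-37) = 53  (check: 890·(-10) + 168·53 = 4)
  q = 3: r = 2, s = 7 − 3·(-10) = 37, t = -37 − 3·53 = -196  (check: 890·37 + 168·(-196) = 2)
The row with r = 2 (the gcd) gives the Bezout coefficients s = 37, t = -196.
Result: 890 · (37) + 168 · (-196) = 2.

gcd(890, 168) = 2; s = 37, t = -196 (check: 890·37 + 168·(-196) = 2).


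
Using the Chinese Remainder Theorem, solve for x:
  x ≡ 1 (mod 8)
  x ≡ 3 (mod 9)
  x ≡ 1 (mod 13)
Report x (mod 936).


Moduli 8, 9, 13 are pairwise coprime; by CRT there is a unique solution modulo M = 8 · 9 · 13 = 936.
Solve pairwise, accumulating the modulus:
  Start with x ≡ 1 (mod 8).
  Combine with x ≡ 3 (mod 9): since gcd(8, 9) = 1, we get a unique residue mod 72.
    Write x = 1 + 8·t and substitute into x ≡ 3 (mod 9): 8·t ≡ 3 − 1 = 2 (mod 9).
    The inverse of 8 mod 9 is 8 (since 8·8 = 64 = 7·9 + 1), so t ≡ 8·2 = 16 ≡ 7 (mod 9).
    Then x = 1 + 8·7 = 57, valid modulo lcm(8, 9) = 72: x ≡ 57 (mod 72).
  Combine with x ≡ 1 (mod 13): since gcd(72, 13) = 1, we get a unique residue mod 936.
    Write x = 57 + 72·t and substitute into x ≡ 1 (mod 13): 72·t ≡ 1 − 57 = -56 (mod 13).
    Reduce coefficients mod 13: 7·t ≡ 9 (mod 13).
    The inverse of 7 mod 13 is 2 (since 7·2 = 14 = 1·13 + 1), so t ≡ 2·9 = 18 ≡ 5 (mod 13).
    Then x = 57 + 72·5 = 417, valid modulo lcm(72, 13) = 936: x ≡ 417 (mod 936).
Verify: 417 mod 8 = 1 ✓, 417 mod 9 = 3 ✓, 417 mod 13 = 1 ✓.

x ≡ 417 (mod 936).


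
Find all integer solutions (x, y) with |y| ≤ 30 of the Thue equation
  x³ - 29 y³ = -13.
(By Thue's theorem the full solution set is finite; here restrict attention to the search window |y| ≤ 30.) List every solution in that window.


The equation is x³ - 29y³ = -13. For fixed y, x³ = 29·y³ − 13, so a solution requires the RHS to be a perfect cube.
Strategy: iterate y from -30 to 30, compute RHS = 29·y³ − 13, and check whether it is a (positive or negative) perfect cube.
Check small values of y:
  y = 0: RHS = -13 is not a perfect cube.
  y = 1: RHS = 16 is not a perfect cube.
  y = -1: RHS = -42 is not a perfect cube.
  y = 2: RHS = 219 is not a perfect cube.
  y = -2: RHS = -245 is not a perfect cube.
  y = 3: RHS = 770 is not a perfect cube.
  y = -3: RHS = -796 is not a perfect cube.
Continuing the search up to |y| = 30 finds no solutions either.
No (x, y) in the scanned range satisfies the equation.

No integer solutions with |y| ≤ 30.


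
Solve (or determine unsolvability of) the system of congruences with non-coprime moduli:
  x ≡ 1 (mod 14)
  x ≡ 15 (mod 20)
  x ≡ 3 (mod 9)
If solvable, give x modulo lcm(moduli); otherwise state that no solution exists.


Moduli 14, 20, 9 are not pairwise coprime, so CRT works modulo lcm(m_i) when all pairwise compatibility conditions hold.
Pairwise compatibility: gcd(m_i, m_j) must divide a_i - a_j for every pair.
Merge one congruence at a time:
  Start: x ≡ 1 (mod 14).
  Combine with x ≡ 15 (mod 20): gcd(14, 20) = 2; 15 - 1 = 14, which IS divisible by 2, so compatible.
    Write x = 1 + 14·t and substitute into x ≡ 15 (mod 20): 14·t ≡ 15 − 1 = 14 (mod 20).
    Divide the congruence (and modulus) by g = 2: 7·t ≡ 7 (mod 10).
    The inverse of 7 mod 10 is 3 (since 7·3 = 21 = 2·10 + 1), so t ≡ 3·7 = 21 ≡ 1 (mod 10).
    Then x = 1 + 14·1 = 15, valid modulo lcm(14, 20) = 140: x ≡ 15 (mod 140).
  Combine with x ≡ 3 (mod 9): gcd(140, 9) = 1; 3 - 15 = -12, which IS divisible by 1, so compatible.
    Write x = 15 + 140·t and substitute into x ≡ 3 (mod 9): 140·t ≡ 3 − 15 = -12 (mod 9).
    Reduce coefficients mod 9: 5·t ≡ 6 (mod 9).
    The inverse of 5 mod 9 is 2 (since 5·2 = 10 = 1·9 + 1), so t ≡ 2·6 = 12 ≡ 3 (mod 9).
    Then x = 15 + 140·3 = 435, valid modulo lcm(140, 9) = 1260: x ≡ 435 (mod 1260).
Verify: 435 mod 14 = 1, 435 mod 20 = 15, 435 mod 9 = 3.

x ≡ 435 (mod 1260).


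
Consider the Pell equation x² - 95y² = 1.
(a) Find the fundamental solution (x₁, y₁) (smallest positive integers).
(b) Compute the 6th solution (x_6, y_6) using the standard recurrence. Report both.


Step 1: Find the fundamental solution (x₁, y₁) of x² - 95y² = 1.
  Expand √95 as a continued fraction. a₀ = ⌊√95⌋ = 9; iterate m_{k+1} = d_k·a_k − m_k, d_{k+1} = (95 − m_{k+1}²)/d_k, a_{k+1} = ⌊(a₀ + m_{k+1})/d_{k+1}⌋ (starting m₀ = 0, d₀ = 1), with convergents p_k = a_k·p_{k-1} + p_{k-2}, q_k = a_k·q_{k-1} + q_{k-2} (p₋₁ = 1, q₋₁ = 0):
  k = 0: a₀ = 9; p₀/q₀ = 9/1; p₀² − 95·q₀² = 81 − 95 = -14.
  k = 1: m = 9, d = 14, a = ⌊(9 + 9)/14⌋ = 1; p/q = (1·9 + 1)/(1·1 + 0) = 10/1; p² − 95·q² = 100 − 95 = 5.
  k = 2: m = 5, d = 5, a = ⌊(9 + 5)/5⌋ = 2; p/q = (2·10 + 9)/(2·1 + 1) = 29/3; p² − 95·q² = 841 − 855 = -14.
  k = 3: m = 5, d = 14, a = ⌊(9 + 5)/14⌋ = 1; p/q = (1·29 + 10)/(1·3 + 1) = 39/4; p² − 95·q² = 1521 − 1520 = 1.
  The first convergent with p² − 95·q² = 1 gives the fundamental solution (x₁, y₁) = (39, 4).
Step 2: Apply the recurrence (x_{n+1}, y_{n+1}) = (x₁x_n + 95y₁y_n, x₁y_n + y₁x_n) repeatedly.
  From (x_1, y_1) = (39, 4): x_2 = 39·39 + 95·4·4 = 3041; y_2 = 39·4 + 4·39 = 312.
  From (x_2, y_2) = (3041, 312): x_3 = 39·3041 + 95·4·312 = 237159; y_3 = 39·312 + 4·3041 = 24332.
  From (x_3, y_3) = (237159, 24332): x_4 = 39·237159 + 95·4·24332 = 18495361; y_4 = 39·24332 + 4·237159 = 1897584.
  From (x_4, y_4) = (18495361, 1897584): x_5 = 39·18495361 + 95·4·1897584 = 1442400999; y_5 = 39·1897584 + 4·18495361 = 147987220.
  From (x_5, y_5) = (1442400999, 147987220): x_6 = 39·1442400999 + 95·4·147987220 = 112488782561; y_6 = 39·147987220 + 4·1442400999 = 11541105576.
Step 3: Verify x_6² - 95·y_6² = 12653726202055937718721 - 12653726202055937718720 = 1 (should be 1). ✓

(x_1, y_1) = (39, 4); (x_6, y_6) = (112488782561, 11541105576).


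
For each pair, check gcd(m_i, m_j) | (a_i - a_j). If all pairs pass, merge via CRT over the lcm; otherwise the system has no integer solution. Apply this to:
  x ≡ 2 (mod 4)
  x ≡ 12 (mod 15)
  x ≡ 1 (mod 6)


Moduli 4, 15, 6 are not pairwise coprime, so CRT works modulo lcm(m_i) when all pairwise compatibility conditions hold.
Pairwise compatibility: gcd(m_i, m_j) must divide a_i - a_j for every pair.
Merge one congruence at a time:
  Start: x ≡ 2 (mod 4).
  Combine with x ≡ 12 (mod 15): gcd(4, 15) = 1; 12 - 2 = 10, which IS divisible by 1, so compatible.
    Write x = 2 + 4·t and substitute into x ≡ 12 (mod 15): 4·t ≡ 12 − 2 = 10 (mod 15).
    The inverse of 4 mod 15 is 4 (since 4·4 = 16 = 1·15 + 1), so t ≡ 4·10 = 40 ≡ 10 (mod 15).
    Then x = 2 + 4·10 = 42, valid modulo lcm(4, 15) = 60: x ≡ 42 (mod 60).
  Combine with x ≡ 1 (mod 6): gcd(60, 6) = 6, and 1 - 42 = -41 is NOT divisible by 6.
    ⇒ system is inconsistent (no integer solution).

No solution (the system is inconsistent).


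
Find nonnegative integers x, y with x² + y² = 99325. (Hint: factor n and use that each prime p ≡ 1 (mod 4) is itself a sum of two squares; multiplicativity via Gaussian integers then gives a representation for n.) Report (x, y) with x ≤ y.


Step 1: Factor n = 99325 = 5^2 · 29 · 137.
Step 2: Check the mod-4 condition on each prime factor: 5 ≡ 1 (mod 4), exponent 2; 29 ≡ 1 (mod 4), exponent 1; 137 ≡ 1 (mod 4), exponent 1.
All primes ≡ 3 (mod 4) appear to even exponent (or don't appear), so by the two-squares theorem n IS expressible as a sum of two squares.
Step 3: Build a representation. Group n = k² · m with k = 5 and m = 29 · 137 = 3973 (a product of primes ≡ 1 (mod 4)); a representation of m scales to one of n via (k·x)² + (k·y)² = k²(x² + y²). Each prime p ≡ 1 (mod 4) is itself a sum of two squares; find a² by testing p − a² for a perfect square:
  29: 29 − 1² = 28, 29 − 2² = 25 = 5² ⇒ 29 = 2² + 5².
  137: 137 − 1² = 136, 137 − 2² = 133, 137 − 3² = 128, 137 − 4² = 121 = 11² ⇒ 137 = 4² + 11².
  Combine using the Brahmagupta–Fibonacci identity (a² + b²)(c² + d²) = (ac − bd)² + (ad + bc)² = (ac + bd)² + (ad − bc)²:
  29 · 137 = 3973: from (2² + 5²)(4² + 11²), take (2·4 − 5·11, 2·11 + 5·4) = (8 − 55, 22 + 20) = (-47, 42); dropping signs (only squares matter) gives (47, 42); check 47² + 42² = 2209 + 1764 = 3973 ✓.
  Scale by k = 5: (5·47, 5·42) = (235, 210).
Step 4: Order so x ≤ y and verify: 210² + 235² = 44100 + 55225 = 99325 = n. ✓

n = 99325 = 210² + 235² (one valid representation with x ≤ y).


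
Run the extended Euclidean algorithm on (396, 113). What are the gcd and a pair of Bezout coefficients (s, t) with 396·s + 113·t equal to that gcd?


Euclidean algorithm on (396, 113) — divide until remainder is 0:
  396 = 3 · 113 + 57
  113 = 1 · 57 + 56
  57 = 1 · 56 + 1
  56 = 56 · 1 + 0
gcd(396, 113) = 1.
Track Bezout coefficients alongside the remainders: start with r₀ = 396 = a·1 + b·0 (s = 1, t = 0) and r₁ = 113 = a·0 + b·1 (s = 0, t = 1); each new remainder r_{k+1} = r_{k-1} − q_k·r_k inherits s_{k+1} = s_{k-1} − q_k·s_k, t_{k+1} = t_{k-1} − q_k·t_k, so r_k = a·s_k + b·t_k at every step:
  q = 3: r = 57, s = 1 − 3·0 = 1, t = 0 − 3·1 = -3  (check: 396·1 + 113·(-3) = 57)
  q = 1: r = 56, s = 0 − 1·1 = -1, t = 1 − 1·(-3) = 4  (check: 396·(-1) + 113·4 = 56)
  q = 1: r = 1, s = 1 − 1·(-1) = 2, t = -3 − 1·4 = -7  (check: 396·2 + 113·(-7) = 1)
The row with r = 1 (the gcd) gives the Bezout coefficients s = 2, t = -7.
Result: 396 · (2) + 113 · (-7) = 1.

gcd(396, 113) = 1; s = 2, t = -7 (check: 396·2 + 113·(-7) = 1).


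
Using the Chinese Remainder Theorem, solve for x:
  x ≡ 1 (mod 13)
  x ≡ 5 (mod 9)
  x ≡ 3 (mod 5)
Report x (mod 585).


Moduli 13, 9, 5 are pairwise coprime; by CRT there is a unique solution modulo M = 13 · 9 · 5 = 585.
Solve pairwise, accumulating the modulus:
  Start with x ≡ 1 (mod 13).
  Combine with x ≡ 5 (mod 9): since gcd(13, 9) = 1, we get a unique residue mod 117.
    Write x = 1 + 13·t and substitute into x ≡ 5 (mod 9): 13·t ≡ 5 − 1 = 4 (mod 9).
    Reduce coefficients mod 9: 4·t ≡ 4 (mod 9).
    The inverse of 4 mod 9 is 7 (since 4·7 = 28 = 3·9 + 1), so t ≡ 7·4 = 28 ≡ 1 (mod 9).
    Then x = 1 + 13·1 = 14, valid modulo lcm(13, 9) = 117: x ≡ 14 (mod 117).
  Combine with x ≡ 3 (mod 5): since gcd(117, 5) = 1, we get a unique residue mod 585.
    Write x = 14 + 117·t and substitute into x ≡ 3 (mod 5): 117·t ≡ 3 − 14 = -11 (mod 5).
    Reduce coefficients mod 5: 2·t ≡ 4 (mod 5).
    The inverse of 2 mod 5 is 3 (since 2·3 = 6 = 1·5 + 1), so t ≡ 3·4 = 12 ≡ 2 (mod 5).
    Then x = 14 + 117·2 = 248, valid modulo lcm(117, 5) = 585: x ≡ 248 (mod 585).
Verify: 248 mod 13 = 1 ✓, 248 mod 9 = 5 ✓, 248 mod 5 = 3 ✓.

x ≡ 248 (mod 585).


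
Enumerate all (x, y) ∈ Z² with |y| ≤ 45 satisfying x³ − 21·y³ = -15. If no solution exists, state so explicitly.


The equation is x³ - 21y³ = -15. For fixed y, x³ = 21·y³ − 15, so a solution requires the RHS to be a perfect cube.
Strategy: iterate y from -45 to 45, compute RHS = 21·y³ − 15, and check whether it is a (positive or negative) perfect cube.
Check small values of y:
  y = 0: RHS = -15 is not a perfect cube.
  y = 1: RHS = 6 is not a perfect cube.
  y = -1: RHS = -36 is not a perfect cube.
  y = 2: RHS = 153 is not a perfect cube.
  y = -2: RHS = -183 is not a perfect cube.
  y = 3: RHS = 552 is not a perfect cube.
  y = -3: RHS = -582 is not a perfect cube.
Continuing the search up to |y| = 45 finds no solutions either.
No (x, y) in the scanned range satisfies the equation.

No integer solutions with |y| ≤ 45.


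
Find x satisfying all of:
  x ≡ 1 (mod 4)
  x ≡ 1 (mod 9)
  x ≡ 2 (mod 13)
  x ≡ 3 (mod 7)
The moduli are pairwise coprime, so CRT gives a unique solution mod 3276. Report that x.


Product of moduli M = 4 · 9 · 13 · 7 = 3276.
Merge one congruence at a time:
  Start: x ≡ 1 (mod 4).
  Combine with x ≡ 1 (mod 9); new modulus lcm = 36.
    Write x = 1 + 4·t and substitute into x ≡ 1 (mod 9): 4·t ≡ 1 − 1 = 0 (mod 9).
    The inverse of 4 mod 9 is 7 (since 4·7 = 28 = 3·9 + 1), so t ≡ 7·0 = 0 ≡ 0 (mod 9).
    Then x = 1 + 4·0 = 1, valid modulo lcm(4, 9) = 36: x ≡ 1 (mod 36).
  Combine with x ≡ 2 (mod 13); new modulus lcm = 468.
    Write x = 1 + 36·t and substitute into x ≡ 2 (mod 13): 36·t ≡ 2 − 1 = 1 (mod 13).
    Reduce coefficients mod 13: 10·t ≡ 1 (mod 13).
    The inverse of 10 mod 13 is 4 (since 10·4 = 40 = 3·13 + 1), so t ≡ 4·1 = 4 ≡ 4 (mod 13).
    Then x = 1 + 36·4 = 145, valid modulo lcm(36, 13) = 468: x ≡ 145 (mod 468).
  Combine with x ≡ 3 (mod 7); new modulus lcm = 3276.
    Write x = 145 + 468·t and substitute into x ≡ 3 (mod 7): 468·t ≡ 3 − 145 = -142 (mod 7).
    Reduce coefficients mod 7: 6·t ≡ 5 (mod 7).
    The inverse of 6 mod 7 is 6 (since 6·6 = 36 = 5·7 + 1), so t ≡ 6·5 = 30 ≡ 2 (mod 7).
    Then x = 145 + 468·2 = 1081, valid modulo lcm(468, 7) = 3276: x ≡ 1081 (mod 3276).
Verify against each original: 1081 mod 4 = 1, 1081 mod 9 = 1, 1081 mod 13 = 2, 1081 mod 7 = 3.

x ≡ 1081 (mod 3276).


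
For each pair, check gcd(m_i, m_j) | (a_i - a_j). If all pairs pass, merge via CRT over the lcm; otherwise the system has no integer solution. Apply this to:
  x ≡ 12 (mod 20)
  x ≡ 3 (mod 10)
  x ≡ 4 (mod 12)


Moduli 20, 10, 12 are not pairwise coprime, so CRT works modulo lcm(m_i) when all pairwise compatibility conditions hold.
Pairwise compatibility: gcd(m_i, m_j) must divide a_i - a_j for every pair.
Merge one congruence at a time:
  Start: x ≡ 12 (mod 20).
  Combine with x ≡ 3 (mod 10): gcd(20, 10) = 10, and 3 - 12 = -9 is NOT divisible by 10.
    ⇒ system is inconsistent (no integer solution).

No solution (the system is inconsistent).


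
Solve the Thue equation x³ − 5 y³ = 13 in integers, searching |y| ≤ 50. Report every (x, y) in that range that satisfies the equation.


The equation is x³ - 5y³ = 13. For fixed y, x³ = 5·y³ + 13, so a solution requires the RHS to be a perfect cube.
Strategy: iterate y from -50 to 50, compute RHS = 5·y³ + 13, and check whether it is a (positive or negative) perfect cube.
Check small values of y:
  y = 0: RHS = 13 is not a perfect cube.
  y = 1: RHS = 18 is not a perfect cube.
  y = -1: RHS = 8 = (2)³ ⇒ x = 2 works.
  y = 2: RHS = 53 is not a perfect cube.
  y = -2: RHS = -27 = (-3)³ ⇒ x = -3 works.
  y = 3: RHS = 148 is not a perfect cube.
  y = -3: RHS = -122 is not a perfect cube.
Continuing, at y = 7: RHS = 1728 = (12)³ ⇒ x = 12 works.
Searching the remaining y in |y| ≤ 50 finds no further solutions.
Collected solutions: (2, -1), (-3, -2), (12, 7).

Solutions (with |y| ≤ 50): (2, -1), (-3, -2), (12, 7).


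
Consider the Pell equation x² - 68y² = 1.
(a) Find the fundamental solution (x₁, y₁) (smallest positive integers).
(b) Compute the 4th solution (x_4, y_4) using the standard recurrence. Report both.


Step 1: Find the fundamental solution (x₁, y₁) of x² - 68y² = 1.
  Expand √68 as a continued fraction. a₀ = ⌊√68⌋ = 8; iterate m_{k+1} = d_k·a_k − m_k, d_{k+1} = (68 − m_{k+1}²)/d_k, a_{k+1} = ⌊(a₀ + m_{k+1})/d_{k+1}⌋ (starting m₀ = 0, d₀ = 1), with convergents p_k = a_k·p_{k-1} + p_{k-2}, q_k = a_k·q_{k-1} + q_{k-2} (p₋₁ = 1, q₋₁ = 0):
  k = 0: a₀ = 8; p₀/q₀ = 8/1; p₀² − 68·q₀² = 64 − 68 = -4.
  k = 1: m = 8, d = 4, a = ⌊(8 + 8)/4⌋ = 4; p/q = (4·8 + 1)/(4·1 + 0) = 33/4; p² − 68·q² = 1089 − 1088 = 1.
  The first convergent with p² − 68·q² = 1 gives the fundamental solution (x₁, y₁) = (33, 4).
Step 2: Apply the recurrence (x_{n+1}, y_{n+1}) = (x₁x_n + 68y₁y_n, x₁y_n + y₁x_n) repeatedly.
  From (x_1, y_1) = (33, 4): x_2 = 33·33 + 68·4·4 = 2177; y_2 = 33·4 + 4·33 = 264.
  From (x_2, y_2) = (2177, 264): x_3 = 33·2177 + 68·4·264 = 143649; y_3 = 33·264 + 4·2177 = 17420.
  From (x_3, y_3) = (143649, 17420): x_4 = 33·143649 + 68·4·17420 = 9478657; y_4 = 33·17420 + 4·143649 = 1149456.
Step 3: Verify x_4² - 68·y_4² = 89844938523649 - 89844938523648 = 1 (should be 1). ✓

(x_1, y_1) = (33, 4); (x_4, y_4) = (9478657, 1149456).


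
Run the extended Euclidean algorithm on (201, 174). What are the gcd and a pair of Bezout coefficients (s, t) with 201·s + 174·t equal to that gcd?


Euclidean algorithm on (201, 174) — divide until remainder is 0:
  201 = 1 · 174 + 27
  174 = 6 · 27 + 12
  27 = 2 · 12 + 3
  12 = 4 · 3 + 0
gcd(201, 174) = 3.
Track Bezout coefficients alongside the remainders: start with r₀ = 201 = a·1 + b·0 (s = 1, t = 0) and r₁ = 174 = a·0 + b·1 (s = 0, t = 1); each new remainder r_{k+1} = r_{k-1} − q_k·r_k inherits s_{k+1} = s_{k-1} − q_k·s_k, t_{k+1} = t_{k-1} − q_k·t_k, so r_k = a·s_k + b·t_k at every step:
  q = 1: r = 27, s = 1 − 1·0 = 1, t = 0 − 1·1 = -1  (check: 201·1 + 174·(-1) = 27)
  q = 6: r = 12, s = 0 − 6·1 = -6, t = 1 − 6·(-1) = 7  (check: 201·(-6) + 174·7 = 12)
  q = 2: r = 3, s = 1 − 2·(-6) = 13, t = -1 − 2·7 = -15  (check: 201·13 + 174·(-15) = 3)
The row with r = 3 (the gcd) gives the Bezout coefficients s = 13, t = -15.
Result: 201 · (13) + 174 · (-15) = 3.

gcd(201, 174) = 3; s = 13, t = -15 (check: 201·13 + 174·(-15) = 3).
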